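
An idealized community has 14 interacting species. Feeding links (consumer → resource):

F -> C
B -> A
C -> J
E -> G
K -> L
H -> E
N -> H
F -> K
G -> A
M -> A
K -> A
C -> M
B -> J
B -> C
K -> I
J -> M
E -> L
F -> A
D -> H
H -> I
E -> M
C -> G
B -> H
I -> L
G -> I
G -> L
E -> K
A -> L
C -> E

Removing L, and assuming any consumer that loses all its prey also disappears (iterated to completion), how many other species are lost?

13

Remove L.
Round 1: A (all prey gone), I (all prey gone) → extinct.
Round 2: M (all prey gone), K (all prey gone), G (all prey gone) → extinct.
Round 3: J (all prey gone), E (all prey gone) → extinct.
Round 4: C (all prey gone), H (all prey gone) → extinct.
Round 5: D (all prey gone), F (all prey gone), B (all prey gone), N (all prey gone) → extinct.
No further losses. Total secondary extinctions: 13.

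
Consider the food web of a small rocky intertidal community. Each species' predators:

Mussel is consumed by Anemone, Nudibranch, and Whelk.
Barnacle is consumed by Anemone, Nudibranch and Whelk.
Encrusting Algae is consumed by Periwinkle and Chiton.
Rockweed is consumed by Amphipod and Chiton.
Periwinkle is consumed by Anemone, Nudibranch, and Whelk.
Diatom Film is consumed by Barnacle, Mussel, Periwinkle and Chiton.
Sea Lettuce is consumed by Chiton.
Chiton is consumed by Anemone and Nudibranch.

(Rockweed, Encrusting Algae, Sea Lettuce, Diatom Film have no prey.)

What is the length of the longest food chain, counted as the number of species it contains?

One longest chain: Encrusting Algae → Periwinkle → Anemone.
It has 3 species and 2 links.

3 species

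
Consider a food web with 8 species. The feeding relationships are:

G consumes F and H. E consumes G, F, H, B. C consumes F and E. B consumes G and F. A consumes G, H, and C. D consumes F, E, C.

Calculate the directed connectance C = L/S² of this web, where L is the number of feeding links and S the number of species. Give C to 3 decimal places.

The web has S = 8 species and L = 16 feeding links.
C = L / S² = 16 / 64 = 0.2500 ≈ 0.250.

C = 0.250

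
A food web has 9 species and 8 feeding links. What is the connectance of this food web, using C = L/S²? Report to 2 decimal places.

The web has S = 9 species and L = 8 feeding links.
C = L / S² = 8 / 81 = 0.0988 ≈ 0.10.

C = 0.10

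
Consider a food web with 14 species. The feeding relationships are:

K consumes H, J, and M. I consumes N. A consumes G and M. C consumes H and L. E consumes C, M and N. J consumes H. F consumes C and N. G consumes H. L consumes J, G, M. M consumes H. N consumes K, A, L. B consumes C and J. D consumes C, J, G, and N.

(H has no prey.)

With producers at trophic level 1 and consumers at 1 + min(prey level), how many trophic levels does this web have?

Producers (level 1): H.
Following each consumer down to its lowest-level prey: H → K → N → I (levels 1 through 4).
All prey of I (N 3) are at level 3 or above, so I is at level 1 + 3 = 4.
Every consumer has at least one prey at level 3 or below, so none exceeds level 4.

4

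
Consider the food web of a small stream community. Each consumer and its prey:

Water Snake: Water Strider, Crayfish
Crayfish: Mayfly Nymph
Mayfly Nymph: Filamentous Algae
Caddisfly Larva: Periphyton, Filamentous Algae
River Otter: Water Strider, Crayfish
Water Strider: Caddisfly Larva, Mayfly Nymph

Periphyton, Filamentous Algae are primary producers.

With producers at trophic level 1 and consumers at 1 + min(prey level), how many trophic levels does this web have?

Producers (level 1): Periphyton, Filamentous Algae.
Following each consumer down to its lowest-level prey: Periphyton → Caddisfly Larva → Water Strider → Water Snake (levels 1 through 4).
All prey of Water Snake (Water Strider 3, Crayfish 3) are at level 3 or above, so Water Snake is at level 1 + 3 = 4.
Every consumer has at least one prey at level 3 or below, so none exceeds level 4.

4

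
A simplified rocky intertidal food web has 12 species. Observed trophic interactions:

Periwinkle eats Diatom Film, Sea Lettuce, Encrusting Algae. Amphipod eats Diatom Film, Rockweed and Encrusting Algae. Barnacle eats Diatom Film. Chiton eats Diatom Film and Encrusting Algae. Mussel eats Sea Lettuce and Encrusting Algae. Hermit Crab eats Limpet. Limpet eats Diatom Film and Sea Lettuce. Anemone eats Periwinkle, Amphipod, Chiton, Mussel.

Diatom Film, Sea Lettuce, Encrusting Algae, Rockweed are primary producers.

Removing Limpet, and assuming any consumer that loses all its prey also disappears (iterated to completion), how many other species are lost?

1

Remove Limpet.
Round 1: Hermit Crab (all prey gone) → extinct.
No further losses. Total secondary extinctions: 1.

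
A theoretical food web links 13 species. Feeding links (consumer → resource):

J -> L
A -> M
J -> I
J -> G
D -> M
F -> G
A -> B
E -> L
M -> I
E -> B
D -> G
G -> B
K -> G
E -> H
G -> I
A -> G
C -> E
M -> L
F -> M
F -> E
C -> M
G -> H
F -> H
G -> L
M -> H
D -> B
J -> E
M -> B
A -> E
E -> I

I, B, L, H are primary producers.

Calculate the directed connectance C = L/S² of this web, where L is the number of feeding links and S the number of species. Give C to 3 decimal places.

The web has S = 13 species and L = 30 feeding links.
C = L / S² = 30 / 169 = 0.1775 ≈ 0.178.

C = 0.178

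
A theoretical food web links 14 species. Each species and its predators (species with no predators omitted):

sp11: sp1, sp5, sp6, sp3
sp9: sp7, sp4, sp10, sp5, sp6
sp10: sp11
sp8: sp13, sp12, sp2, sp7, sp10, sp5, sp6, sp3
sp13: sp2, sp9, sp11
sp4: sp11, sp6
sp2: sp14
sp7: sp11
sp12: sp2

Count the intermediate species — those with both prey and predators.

8

Intermediate species (has both prey and predators): sp13, sp12, sp2, sp9, sp7, sp4, sp10, sp11.
Count: 8.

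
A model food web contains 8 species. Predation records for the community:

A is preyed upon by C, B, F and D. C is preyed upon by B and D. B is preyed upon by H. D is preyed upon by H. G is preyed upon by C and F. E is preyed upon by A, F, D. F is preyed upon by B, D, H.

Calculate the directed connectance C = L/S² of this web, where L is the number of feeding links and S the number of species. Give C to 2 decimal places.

C = 0.25

The web has S = 8 species and L = 16 feeding links.
C = L / S² = 16 / 64 = 0.2500 ≈ 0.25.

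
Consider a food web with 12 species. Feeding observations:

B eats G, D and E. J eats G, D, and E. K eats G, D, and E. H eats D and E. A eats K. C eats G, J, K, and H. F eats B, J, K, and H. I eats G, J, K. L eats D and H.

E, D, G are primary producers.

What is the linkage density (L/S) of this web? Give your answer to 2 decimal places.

There are L = 25 links among S = 12 species.
L/S = 25/12 = 2.0833 ≈ 2.08.

L/S = 2.08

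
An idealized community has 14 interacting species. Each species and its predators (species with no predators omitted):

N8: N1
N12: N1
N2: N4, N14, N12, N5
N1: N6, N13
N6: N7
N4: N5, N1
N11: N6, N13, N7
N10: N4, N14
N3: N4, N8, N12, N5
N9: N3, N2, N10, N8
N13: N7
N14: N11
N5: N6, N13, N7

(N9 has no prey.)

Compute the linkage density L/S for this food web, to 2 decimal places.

L/S = 2.07

There are L = 29 links among S = 14 species.
L/S = 29/14 = 2.0714 ≈ 2.07.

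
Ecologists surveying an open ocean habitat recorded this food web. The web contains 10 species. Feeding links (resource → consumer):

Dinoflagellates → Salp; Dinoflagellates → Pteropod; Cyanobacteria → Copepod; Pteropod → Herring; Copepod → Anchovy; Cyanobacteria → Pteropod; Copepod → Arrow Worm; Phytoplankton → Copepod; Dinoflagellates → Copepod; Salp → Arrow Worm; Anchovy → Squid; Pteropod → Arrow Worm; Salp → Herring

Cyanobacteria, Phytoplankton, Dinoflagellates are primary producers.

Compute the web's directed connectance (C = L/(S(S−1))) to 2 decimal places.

C = 0.14

The web has S = 10 species and L = 13 feeding links.
C = L / (S(S−1)) = 13 / 90 = 0.1444 ≈ 0.14.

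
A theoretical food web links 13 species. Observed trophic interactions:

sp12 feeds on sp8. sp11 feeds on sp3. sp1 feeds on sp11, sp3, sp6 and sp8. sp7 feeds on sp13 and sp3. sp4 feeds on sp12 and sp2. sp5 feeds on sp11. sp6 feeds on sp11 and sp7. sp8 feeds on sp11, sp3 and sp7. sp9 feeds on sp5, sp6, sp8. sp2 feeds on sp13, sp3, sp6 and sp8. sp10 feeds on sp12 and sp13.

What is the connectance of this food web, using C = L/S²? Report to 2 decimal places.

The web has S = 13 species and L = 25 feeding links.
C = L / S² = 25 / 169 = 0.1479 ≈ 0.15.

C = 0.15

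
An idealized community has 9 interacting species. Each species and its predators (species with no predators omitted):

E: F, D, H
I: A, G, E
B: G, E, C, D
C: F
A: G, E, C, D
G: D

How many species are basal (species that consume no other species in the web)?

2

Basal species (no prey listed): B, I.
Count: 2.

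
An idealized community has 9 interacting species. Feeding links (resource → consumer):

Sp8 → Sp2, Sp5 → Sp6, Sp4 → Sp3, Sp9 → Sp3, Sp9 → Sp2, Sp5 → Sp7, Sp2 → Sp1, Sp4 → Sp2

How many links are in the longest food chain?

One longest chain: Sp9 → Sp2 → Sp1.
It has 3 species and 2 links.

2 links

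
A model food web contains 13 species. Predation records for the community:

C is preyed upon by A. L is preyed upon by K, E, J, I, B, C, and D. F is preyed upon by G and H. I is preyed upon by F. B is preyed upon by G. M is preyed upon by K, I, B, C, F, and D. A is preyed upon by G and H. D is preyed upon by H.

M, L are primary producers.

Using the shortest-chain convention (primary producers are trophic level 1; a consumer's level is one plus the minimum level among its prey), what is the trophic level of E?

Trophic level 2

L is a producer → level 1.
E eats L → level 2.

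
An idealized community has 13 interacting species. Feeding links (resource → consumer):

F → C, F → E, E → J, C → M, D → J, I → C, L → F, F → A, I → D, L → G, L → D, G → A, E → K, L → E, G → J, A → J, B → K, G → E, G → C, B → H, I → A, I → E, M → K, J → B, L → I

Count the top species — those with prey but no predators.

2

Top species (has prey, but nothing eats it): H, K.
Count: 2.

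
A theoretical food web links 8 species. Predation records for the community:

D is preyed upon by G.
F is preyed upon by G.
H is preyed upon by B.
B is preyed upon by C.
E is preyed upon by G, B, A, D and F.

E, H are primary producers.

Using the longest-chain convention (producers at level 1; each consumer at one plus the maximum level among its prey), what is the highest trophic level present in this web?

Producers (level 1): E, H.
E → F → G gives G level 3.
No species has a prey at level 3, so no species reaches level 4.

3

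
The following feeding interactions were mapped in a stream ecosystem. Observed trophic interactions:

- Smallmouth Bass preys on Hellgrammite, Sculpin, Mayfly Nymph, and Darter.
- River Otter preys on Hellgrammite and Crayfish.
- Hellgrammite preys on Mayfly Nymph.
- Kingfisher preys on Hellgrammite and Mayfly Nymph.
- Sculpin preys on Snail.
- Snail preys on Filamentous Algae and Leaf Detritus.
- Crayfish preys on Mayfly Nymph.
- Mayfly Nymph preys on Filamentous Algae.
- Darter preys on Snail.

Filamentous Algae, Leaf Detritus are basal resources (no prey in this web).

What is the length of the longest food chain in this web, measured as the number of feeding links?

3 links

One longest chain: Filamentous Algae → Mayfly Nymph → Crayfish → River Otter.
It has 4 species and 3 links.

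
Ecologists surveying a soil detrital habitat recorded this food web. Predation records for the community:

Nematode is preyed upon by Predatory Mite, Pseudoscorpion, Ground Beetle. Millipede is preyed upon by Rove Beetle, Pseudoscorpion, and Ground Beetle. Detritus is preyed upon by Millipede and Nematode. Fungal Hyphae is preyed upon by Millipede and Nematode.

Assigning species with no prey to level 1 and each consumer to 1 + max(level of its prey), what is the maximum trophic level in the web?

Basal resources (level 1): Detritus, Fungal Hyphae.
Detritus → Nematode → Predatory Mite gives Predatory Mite level 3.
No species has a prey at level 3, so no species reaches level 4.

3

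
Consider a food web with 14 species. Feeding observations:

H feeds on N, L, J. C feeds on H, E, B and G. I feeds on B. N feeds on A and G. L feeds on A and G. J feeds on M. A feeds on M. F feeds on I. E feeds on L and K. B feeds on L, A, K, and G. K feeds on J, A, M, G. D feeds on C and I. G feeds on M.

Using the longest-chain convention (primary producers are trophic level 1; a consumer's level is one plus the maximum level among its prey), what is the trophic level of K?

Trophic level 3

M is a producer → level 1.
A eats M → level 2.
K eats A (level 2); other prey at levels: M 1, J 2, G 2 → level 3.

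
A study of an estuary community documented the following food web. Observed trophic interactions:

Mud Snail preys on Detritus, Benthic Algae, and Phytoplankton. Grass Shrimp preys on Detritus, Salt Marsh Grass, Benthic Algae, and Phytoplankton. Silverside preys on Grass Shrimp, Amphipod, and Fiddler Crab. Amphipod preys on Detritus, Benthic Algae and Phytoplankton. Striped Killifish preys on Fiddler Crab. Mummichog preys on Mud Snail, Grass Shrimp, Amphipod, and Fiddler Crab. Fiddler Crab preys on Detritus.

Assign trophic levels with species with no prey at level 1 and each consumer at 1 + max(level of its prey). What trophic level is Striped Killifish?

Detritus has no prey (basal) → level 1.
Fiddler Crab eats Detritus → level 2.
Striped Killifish eats Fiddler Crab → level 3.

Trophic level 3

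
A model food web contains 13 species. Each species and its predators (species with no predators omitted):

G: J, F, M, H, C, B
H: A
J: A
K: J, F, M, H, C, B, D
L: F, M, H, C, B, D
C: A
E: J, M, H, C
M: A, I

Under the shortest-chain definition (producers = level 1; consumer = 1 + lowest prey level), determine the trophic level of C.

Trophic level 2

K is a producer → level 1.
C eats K → level 2.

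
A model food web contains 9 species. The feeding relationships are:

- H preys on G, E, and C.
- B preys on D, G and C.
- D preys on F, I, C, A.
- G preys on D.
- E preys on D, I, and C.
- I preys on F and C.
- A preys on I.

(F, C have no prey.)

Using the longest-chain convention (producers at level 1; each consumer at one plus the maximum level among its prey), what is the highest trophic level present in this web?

Producers (level 1): F, C.
F → I → A → D → G → B gives B level 6.
No species has a prey at level 6, so no species reaches level 7.

6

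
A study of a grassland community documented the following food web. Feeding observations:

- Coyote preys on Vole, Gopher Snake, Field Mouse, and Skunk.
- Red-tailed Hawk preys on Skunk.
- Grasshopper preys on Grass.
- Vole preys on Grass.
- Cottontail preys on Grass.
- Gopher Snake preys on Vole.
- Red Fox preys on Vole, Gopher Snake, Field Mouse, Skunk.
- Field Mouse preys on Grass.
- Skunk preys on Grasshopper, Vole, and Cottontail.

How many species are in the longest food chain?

4 species

One longest chain: Grass → Grasshopper → Skunk → Red-tailed Hawk.
It has 4 species and 3 links.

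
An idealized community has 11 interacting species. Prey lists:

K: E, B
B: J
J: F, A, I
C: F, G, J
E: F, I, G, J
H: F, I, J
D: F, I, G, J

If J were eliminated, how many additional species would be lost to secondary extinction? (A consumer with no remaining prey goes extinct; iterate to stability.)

Remove J.
Round 1: B (all prey gone) → extinct.
No further losses. Total secondary extinctions: 1.

1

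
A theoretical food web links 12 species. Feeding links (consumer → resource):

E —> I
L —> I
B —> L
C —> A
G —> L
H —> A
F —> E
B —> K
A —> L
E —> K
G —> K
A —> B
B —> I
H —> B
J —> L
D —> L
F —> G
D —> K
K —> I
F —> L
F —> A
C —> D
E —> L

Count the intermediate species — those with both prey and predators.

7

Intermediate species (has both prey and predators): K, L, E, B, D, G, A.
Count: 7.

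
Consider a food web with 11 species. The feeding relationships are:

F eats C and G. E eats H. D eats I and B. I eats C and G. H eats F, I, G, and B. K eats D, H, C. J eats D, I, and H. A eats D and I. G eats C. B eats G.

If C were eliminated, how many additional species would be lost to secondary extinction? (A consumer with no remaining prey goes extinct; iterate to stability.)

10

Remove C.
Round 1: G (all prey gone) → extinct.
Round 2: B (all prey gone), F (all prey gone), I (all prey gone) → extinct.
Round 3: D (all prey gone), H (all prey gone) → extinct.
Round 4: E (all prey gone), A (all prey gone), J (all prey gone), K (all prey gone) → extinct.
No further losses. Total secondary extinctions: 10.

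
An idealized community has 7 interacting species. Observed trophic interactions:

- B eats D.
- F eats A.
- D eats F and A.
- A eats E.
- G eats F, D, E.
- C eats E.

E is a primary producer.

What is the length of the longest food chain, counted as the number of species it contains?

One longest chain: E → A → F → D → G.
It has 5 species and 4 links.

5 species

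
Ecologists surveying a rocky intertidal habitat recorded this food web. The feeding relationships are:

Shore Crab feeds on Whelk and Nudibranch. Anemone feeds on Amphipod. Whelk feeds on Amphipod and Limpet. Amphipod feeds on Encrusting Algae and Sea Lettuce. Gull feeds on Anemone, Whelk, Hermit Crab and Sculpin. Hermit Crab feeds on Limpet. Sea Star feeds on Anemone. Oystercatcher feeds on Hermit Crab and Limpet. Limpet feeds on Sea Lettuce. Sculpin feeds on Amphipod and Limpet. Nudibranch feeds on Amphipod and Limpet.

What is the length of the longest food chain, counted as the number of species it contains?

4 species

One longest chain: Encrusting Algae → Amphipod → Anemone → Sea Star.
It has 4 species and 3 links.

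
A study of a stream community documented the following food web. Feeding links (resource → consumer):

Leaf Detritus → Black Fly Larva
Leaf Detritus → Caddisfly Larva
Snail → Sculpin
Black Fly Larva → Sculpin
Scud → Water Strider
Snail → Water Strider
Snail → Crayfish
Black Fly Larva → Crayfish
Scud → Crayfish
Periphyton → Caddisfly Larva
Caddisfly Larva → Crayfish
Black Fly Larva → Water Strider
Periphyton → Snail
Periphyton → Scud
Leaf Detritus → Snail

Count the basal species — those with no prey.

2

Basal species (no prey listed): Leaf Detritus, Periphyton.
Count: 2.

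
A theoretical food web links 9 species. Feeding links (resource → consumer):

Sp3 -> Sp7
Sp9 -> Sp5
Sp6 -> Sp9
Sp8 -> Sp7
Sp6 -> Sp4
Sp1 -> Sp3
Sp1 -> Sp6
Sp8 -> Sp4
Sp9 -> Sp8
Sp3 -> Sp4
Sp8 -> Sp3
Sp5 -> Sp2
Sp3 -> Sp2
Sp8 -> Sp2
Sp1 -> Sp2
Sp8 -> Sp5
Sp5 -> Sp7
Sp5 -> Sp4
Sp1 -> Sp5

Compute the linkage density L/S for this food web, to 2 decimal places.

L/S = 2.11

There are L = 19 links among S = 9 species.
L/S = 19/9 = 2.1111 ≈ 2.11.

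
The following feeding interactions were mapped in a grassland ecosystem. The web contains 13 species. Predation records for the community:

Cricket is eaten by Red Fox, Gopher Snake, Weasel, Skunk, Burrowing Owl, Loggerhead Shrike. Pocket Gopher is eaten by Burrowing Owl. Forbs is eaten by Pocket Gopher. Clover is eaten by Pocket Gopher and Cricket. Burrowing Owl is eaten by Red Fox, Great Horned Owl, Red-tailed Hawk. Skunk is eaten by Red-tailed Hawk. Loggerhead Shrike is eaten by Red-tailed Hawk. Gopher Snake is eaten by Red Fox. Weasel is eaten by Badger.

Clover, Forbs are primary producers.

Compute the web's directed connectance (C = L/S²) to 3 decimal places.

C = 0.101

The web has S = 13 species and L = 17 feeding links.
C = L / S² = 17 / 169 = 0.1006 ≈ 0.101.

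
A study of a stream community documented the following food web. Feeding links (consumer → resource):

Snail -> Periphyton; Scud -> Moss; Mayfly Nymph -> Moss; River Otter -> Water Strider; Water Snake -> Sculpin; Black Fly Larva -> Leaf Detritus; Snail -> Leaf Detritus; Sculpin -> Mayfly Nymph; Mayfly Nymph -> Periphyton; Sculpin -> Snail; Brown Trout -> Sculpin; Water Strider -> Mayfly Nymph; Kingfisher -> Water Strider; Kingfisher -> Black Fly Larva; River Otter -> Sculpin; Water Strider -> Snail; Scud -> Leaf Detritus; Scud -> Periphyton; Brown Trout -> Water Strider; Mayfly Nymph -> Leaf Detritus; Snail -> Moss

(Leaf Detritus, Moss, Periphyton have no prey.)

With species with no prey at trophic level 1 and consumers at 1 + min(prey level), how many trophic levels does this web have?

Basal resources (level 1): Leaf Detritus, Moss, Periphyton.
Following each consumer down to its lowest-level prey: Leaf Detritus → Mayfly Nymph → Sculpin → River Otter (levels 1 through 4).
All prey of River Otter (Sculpin 3, Water Strider 3) are at level 3 or above, so River Otter is at level 1 + 3 = 4.
Every consumer has at least one prey at level 3 or below, so none exceeds level 4.

4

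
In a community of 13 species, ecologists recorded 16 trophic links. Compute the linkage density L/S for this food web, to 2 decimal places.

There are L = 16 links among S = 13 species.
L/S = 16/13 = 1.2308 ≈ 1.23.

L/S = 1.23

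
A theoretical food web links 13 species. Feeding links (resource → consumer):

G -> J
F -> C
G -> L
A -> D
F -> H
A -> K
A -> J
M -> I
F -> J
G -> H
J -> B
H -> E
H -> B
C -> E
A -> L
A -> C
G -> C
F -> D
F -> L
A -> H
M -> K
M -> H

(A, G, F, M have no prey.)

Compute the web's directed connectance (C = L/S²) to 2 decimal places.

C = 0.13

The web has S = 13 species and L = 22 feeding links.
C = L / S² = 22 / 169 = 0.1302 ≈ 0.13.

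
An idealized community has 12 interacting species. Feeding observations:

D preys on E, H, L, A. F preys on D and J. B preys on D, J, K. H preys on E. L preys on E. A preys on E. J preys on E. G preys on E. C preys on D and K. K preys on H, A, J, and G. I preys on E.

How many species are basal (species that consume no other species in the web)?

1

Basal species (no prey listed): E.
Count: 1.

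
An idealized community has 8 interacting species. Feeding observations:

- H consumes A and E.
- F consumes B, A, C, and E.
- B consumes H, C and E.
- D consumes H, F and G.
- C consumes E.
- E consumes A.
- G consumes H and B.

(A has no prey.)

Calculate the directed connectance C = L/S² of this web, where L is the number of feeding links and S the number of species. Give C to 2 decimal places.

C = 0.25

The web has S = 8 species and L = 16 feeding links.
C = L / S² = 16 / 64 = 0.2500 ≈ 0.25.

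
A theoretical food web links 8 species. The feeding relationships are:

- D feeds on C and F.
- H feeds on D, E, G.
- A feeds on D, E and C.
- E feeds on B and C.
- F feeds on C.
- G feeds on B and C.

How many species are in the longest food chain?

One longest chain: C → F → D → A.
It has 4 species and 3 links.

4 species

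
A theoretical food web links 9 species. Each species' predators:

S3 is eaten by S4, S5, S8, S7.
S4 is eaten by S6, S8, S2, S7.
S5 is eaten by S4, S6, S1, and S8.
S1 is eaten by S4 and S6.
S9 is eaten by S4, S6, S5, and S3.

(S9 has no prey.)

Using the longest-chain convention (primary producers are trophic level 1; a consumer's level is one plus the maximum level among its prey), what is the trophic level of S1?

Trophic level 4

S9 is a producer → level 1.
S3 eats S9 → level 2.
S5 eats S3 (level 2); other prey at levels: S9 1 → level 3.
S1 eats S5 → level 4.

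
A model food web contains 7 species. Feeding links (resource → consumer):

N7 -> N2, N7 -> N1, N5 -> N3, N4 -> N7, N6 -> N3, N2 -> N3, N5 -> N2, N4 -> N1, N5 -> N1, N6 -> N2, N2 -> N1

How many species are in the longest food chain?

One longest chain: N4 → N7 → N2 → N1.
It has 4 species and 3 links.

4 species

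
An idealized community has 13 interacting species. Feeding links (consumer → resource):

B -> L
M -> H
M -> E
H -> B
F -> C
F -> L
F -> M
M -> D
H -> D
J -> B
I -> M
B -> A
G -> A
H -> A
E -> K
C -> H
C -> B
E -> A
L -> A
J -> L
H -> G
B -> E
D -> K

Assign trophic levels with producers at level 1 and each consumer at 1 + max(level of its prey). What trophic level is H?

A is a producer → level 1.
E eats A (level 1); other prey at levels: K 1 → level 2.
B eats E (level 2); other prey at levels: A 1, L 2 → level 3.
H eats B (level 3); other prey at levels: A 1, G 2, D 2 → level 4.

Trophic level 4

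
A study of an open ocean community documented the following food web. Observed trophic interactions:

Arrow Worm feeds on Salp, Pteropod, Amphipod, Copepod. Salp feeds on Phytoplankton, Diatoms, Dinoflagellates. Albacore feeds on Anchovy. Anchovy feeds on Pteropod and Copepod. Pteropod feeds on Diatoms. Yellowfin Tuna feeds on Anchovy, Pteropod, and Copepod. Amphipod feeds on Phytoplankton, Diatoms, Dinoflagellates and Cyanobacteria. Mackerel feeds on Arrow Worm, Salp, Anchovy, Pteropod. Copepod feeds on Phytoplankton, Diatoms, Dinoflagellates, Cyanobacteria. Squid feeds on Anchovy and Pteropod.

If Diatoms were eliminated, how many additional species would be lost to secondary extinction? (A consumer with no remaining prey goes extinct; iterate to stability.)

1

Remove Diatoms.
Round 1: Pteropod (all prey gone) → extinct.
No further losses. Total secondary extinctions: 1.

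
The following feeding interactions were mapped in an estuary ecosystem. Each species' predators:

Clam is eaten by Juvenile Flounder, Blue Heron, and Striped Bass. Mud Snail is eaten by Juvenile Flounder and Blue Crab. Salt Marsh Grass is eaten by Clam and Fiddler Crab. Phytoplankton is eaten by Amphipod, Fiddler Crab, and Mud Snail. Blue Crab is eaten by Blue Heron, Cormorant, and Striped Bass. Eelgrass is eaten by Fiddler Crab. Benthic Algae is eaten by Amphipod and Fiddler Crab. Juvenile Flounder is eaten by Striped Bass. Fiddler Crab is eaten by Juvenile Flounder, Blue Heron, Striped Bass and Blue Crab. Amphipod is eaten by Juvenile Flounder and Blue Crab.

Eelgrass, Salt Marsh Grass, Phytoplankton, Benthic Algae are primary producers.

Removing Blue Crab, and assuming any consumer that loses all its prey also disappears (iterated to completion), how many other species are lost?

1

Remove Blue Crab.
Round 1: Cormorant (all prey gone) → extinct.
No further losses. Total secondary extinctions: 1.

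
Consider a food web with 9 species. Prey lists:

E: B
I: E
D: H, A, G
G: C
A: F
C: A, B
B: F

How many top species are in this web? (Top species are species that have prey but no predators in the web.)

Top species (has prey, but nothing eats it): I, D.
Count: 2.

2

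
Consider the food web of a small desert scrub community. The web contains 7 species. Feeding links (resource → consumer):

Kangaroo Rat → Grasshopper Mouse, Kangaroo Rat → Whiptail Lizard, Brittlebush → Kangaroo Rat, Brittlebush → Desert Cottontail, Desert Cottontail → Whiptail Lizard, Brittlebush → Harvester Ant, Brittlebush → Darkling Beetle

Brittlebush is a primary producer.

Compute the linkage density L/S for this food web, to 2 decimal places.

There are L = 7 links among S = 7 species.
L/S = 7/7 = 1.0000 ≈ 1.00.

L/S = 1.00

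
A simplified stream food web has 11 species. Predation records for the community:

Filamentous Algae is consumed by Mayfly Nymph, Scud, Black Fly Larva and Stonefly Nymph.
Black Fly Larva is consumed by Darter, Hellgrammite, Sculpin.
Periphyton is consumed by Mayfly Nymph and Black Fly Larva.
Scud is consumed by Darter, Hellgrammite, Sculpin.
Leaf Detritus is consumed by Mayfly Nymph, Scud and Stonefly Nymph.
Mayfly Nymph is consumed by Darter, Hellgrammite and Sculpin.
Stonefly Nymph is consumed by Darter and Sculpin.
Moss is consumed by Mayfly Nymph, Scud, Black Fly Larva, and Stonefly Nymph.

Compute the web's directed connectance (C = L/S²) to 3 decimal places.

C = 0.198

The web has S = 11 species and L = 24 feeding links.
C = L / S² = 24 / 121 = 0.1983 ≈ 0.198.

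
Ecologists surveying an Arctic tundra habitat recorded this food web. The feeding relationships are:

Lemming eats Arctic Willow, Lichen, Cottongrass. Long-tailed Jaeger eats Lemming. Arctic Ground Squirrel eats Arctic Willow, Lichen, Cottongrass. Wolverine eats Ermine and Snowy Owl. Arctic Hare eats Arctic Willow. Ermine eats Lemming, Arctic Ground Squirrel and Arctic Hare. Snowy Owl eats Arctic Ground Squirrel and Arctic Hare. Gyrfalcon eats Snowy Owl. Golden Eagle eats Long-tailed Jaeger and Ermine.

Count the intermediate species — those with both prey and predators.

Intermediate species (has both prey and predators): Arctic Ground Squirrel, Arctic Hare, Lemming, Snowy Owl, Ermine, Long-tailed Jaeger.
Count: 6.

6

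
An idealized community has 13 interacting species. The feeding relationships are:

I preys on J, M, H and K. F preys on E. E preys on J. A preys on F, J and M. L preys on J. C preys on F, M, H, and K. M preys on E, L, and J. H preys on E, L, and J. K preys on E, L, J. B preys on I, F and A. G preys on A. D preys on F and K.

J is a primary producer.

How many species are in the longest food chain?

One longest chain: J → E → F → A → B.
It has 5 species and 4 links.

5 species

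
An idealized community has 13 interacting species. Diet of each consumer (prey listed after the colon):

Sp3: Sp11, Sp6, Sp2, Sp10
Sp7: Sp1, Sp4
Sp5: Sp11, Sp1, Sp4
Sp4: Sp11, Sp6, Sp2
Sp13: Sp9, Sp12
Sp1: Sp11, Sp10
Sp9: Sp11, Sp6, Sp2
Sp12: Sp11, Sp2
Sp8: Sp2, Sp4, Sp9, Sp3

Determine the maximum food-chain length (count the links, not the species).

One longest chain: Sp11 → Sp1 → Sp5.
It has 3 species and 2 links.

2 links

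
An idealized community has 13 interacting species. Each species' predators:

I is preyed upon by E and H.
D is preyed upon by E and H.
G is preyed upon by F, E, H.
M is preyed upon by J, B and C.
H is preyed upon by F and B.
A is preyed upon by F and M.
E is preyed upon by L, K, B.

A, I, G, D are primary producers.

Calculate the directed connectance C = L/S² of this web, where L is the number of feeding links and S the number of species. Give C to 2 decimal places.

The web has S = 13 species and L = 17 feeding links.
C = L / S² = 17 / 169 = 0.1006 ≈ 0.10.

C = 0.10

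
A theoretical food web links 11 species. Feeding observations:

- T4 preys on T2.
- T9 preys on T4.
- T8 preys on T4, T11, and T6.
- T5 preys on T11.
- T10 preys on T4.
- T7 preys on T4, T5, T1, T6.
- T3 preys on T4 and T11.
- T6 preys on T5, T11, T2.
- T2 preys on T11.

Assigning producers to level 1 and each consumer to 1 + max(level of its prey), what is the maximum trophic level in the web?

Producers (level 1): T11, T1.
T11 → T2 → T4 → T9 gives T9 level 4.
No species has a prey at level 4, so no species reaches level 5.

4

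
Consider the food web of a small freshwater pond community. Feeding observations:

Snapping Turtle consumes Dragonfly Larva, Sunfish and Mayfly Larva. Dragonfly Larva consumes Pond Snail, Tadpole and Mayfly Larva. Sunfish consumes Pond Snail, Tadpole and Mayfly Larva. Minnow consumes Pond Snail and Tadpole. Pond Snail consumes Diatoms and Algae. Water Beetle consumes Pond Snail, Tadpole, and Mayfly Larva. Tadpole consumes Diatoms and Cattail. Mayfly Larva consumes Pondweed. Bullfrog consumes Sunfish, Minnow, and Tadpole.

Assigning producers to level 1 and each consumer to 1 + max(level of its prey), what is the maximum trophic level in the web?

Producers (level 1): Diatoms, Pondweed, Algae, Cattail.
Diatoms → Tadpole → Dragonfly Larva → Snapping Turtle gives Snapping Turtle level 4.
No species has a prey at level 4, so no species reaches level 5.

4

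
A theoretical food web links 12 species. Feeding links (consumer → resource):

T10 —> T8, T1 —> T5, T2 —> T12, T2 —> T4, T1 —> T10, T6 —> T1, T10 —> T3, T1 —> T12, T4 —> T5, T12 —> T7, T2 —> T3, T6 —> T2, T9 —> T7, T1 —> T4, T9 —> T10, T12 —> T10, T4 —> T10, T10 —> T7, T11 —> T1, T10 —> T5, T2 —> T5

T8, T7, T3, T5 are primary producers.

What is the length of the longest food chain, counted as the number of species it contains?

One longest chain: T8 → T10 → T4 → T1 → T11.
It has 5 species and 4 links.

5 species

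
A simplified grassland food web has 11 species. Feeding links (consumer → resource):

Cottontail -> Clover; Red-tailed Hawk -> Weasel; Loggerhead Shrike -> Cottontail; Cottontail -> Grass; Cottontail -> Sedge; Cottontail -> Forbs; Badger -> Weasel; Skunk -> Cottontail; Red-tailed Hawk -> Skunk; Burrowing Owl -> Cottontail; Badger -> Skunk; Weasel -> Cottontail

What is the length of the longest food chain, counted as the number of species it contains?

4 species

One longest chain: Clover → Cottontail → Weasel → Badger.
It has 4 species and 3 links.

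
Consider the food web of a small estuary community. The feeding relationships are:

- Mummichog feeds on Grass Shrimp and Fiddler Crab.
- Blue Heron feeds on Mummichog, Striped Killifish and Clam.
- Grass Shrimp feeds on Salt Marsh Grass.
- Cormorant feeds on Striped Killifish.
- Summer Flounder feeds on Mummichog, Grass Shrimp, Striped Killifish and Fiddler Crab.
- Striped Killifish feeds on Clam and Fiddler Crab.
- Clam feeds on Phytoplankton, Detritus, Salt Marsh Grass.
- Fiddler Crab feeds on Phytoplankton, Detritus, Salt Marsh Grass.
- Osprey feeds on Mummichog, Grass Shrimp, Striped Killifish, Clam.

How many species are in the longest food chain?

One longest chain: Detritus → Fiddler Crab → Mummichog → Summer Flounder.
It has 4 species and 3 links.

4 species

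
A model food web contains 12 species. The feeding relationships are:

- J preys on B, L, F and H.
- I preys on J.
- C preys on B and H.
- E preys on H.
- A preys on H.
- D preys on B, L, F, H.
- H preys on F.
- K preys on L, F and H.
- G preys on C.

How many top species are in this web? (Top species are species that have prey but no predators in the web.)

Top species (has prey, but nothing eats it): K, A, D, E, I, G.
Count: 6.

6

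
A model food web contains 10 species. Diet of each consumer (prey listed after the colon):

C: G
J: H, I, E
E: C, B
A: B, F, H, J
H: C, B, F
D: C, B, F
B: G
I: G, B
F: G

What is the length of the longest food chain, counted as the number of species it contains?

5 species

One longest chain: G → C → H → J → A.
It has 5 species and 4 links.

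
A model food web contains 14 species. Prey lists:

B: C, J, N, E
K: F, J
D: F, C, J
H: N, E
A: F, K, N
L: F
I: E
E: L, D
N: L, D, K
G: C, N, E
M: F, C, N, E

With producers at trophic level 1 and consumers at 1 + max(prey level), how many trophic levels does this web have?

Producers (level 1): F, C, J.
F → L → N → M gives M level 4.
No species has a prey at level 4, so no species reaches level 5.

4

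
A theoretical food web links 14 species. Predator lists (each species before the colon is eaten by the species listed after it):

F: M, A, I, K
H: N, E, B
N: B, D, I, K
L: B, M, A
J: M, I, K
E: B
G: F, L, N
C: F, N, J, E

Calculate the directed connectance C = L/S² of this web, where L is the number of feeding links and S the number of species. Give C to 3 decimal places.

The web has S = 14 species and L = 25 feeding links.
C = L / S² = 25 / 196 = 0.1276 ≈ 0.128.

C = 0.128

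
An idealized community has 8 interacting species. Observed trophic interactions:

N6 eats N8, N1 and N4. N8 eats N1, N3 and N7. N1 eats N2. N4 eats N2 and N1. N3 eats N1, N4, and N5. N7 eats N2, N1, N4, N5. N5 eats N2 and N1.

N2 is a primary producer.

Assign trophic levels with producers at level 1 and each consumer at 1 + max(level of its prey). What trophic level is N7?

N2 is a producer → level 1.
N1 eats N2 → level 2.
N5 eats N1 (level 2); other prey at levels: N2 1 → level 3.
N7 eats N5 (level 3); other prey at levels: N2 1, N1 2, N4 3 → level 4.

Trophic level 4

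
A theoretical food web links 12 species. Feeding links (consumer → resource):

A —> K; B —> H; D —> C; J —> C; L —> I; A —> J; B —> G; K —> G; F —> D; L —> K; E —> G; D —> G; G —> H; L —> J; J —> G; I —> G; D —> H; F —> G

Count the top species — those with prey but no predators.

5

Top species (has prey, but nothing eats it): B, E, L, A, F.
Count: 5.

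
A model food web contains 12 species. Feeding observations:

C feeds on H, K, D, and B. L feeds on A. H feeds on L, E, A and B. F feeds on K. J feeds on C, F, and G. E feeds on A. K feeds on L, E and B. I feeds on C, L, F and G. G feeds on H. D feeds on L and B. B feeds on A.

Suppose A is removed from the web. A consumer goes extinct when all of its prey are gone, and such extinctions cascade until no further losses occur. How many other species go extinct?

Remove A.
Round 1: B (all prey gone), E (all prey gone), L (all prey gone) → extinct.
Round 2: D (all prey gone), H (all prey gone), K (all prey gone) → extinct.
Round 3: F (all prey gone), G (all prey gone), C (all prey gone) → extinct.
Round 4: I (all prey gone), J (all prey gone) → extinct.
No further losses. Total secondary extinctions: 11.

11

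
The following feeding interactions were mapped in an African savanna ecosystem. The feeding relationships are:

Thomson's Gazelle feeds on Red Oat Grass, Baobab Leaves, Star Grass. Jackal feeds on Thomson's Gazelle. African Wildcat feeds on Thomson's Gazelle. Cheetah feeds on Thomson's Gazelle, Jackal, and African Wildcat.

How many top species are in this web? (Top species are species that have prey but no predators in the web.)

Top species (has prey, but nothing eats it): Cheetah.
Count: 1.

1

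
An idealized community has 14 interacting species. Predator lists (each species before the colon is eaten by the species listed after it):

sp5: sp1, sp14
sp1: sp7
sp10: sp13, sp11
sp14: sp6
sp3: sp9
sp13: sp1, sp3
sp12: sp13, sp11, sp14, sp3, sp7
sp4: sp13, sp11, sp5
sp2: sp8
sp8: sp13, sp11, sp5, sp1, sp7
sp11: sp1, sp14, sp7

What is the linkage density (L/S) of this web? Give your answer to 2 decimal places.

There are L = 26 links among S = 14 species.
L/S = 26/14 = 1.8571 ≈ 1.86.

L/S = 1.86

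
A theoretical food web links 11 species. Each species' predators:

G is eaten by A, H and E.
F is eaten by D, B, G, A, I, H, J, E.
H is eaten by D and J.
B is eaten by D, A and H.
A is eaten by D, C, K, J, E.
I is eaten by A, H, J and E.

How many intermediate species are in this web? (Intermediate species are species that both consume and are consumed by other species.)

Intermediate species (has both prey and predators): B, G, I, H, A.
Count: 5.

5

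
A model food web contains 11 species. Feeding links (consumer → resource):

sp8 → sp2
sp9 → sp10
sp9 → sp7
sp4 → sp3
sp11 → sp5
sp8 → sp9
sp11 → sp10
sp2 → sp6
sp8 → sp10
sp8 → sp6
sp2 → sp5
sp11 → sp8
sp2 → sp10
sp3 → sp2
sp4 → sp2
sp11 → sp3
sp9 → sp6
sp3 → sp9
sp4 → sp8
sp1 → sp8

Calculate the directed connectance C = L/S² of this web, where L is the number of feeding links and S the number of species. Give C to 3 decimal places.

The web has S = 11 species and L = 20 feeding links.
C = L / S² = 20 / 121 = 0.1653 ≈ 0.165.

C = 0.165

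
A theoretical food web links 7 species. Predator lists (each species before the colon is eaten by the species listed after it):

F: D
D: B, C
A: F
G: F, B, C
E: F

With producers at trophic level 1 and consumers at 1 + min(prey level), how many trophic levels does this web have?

Producers (level 1): G, A, E.
Following each consumer down to its lowest-level prey: G → F → D (levels 1 through 3).
All prey of D (F 2) are at level 2 or above, so D is at level 1 + 2 = 3.
Every consumer has at least one prey at level 2 or below, so none exceeds level 3.

3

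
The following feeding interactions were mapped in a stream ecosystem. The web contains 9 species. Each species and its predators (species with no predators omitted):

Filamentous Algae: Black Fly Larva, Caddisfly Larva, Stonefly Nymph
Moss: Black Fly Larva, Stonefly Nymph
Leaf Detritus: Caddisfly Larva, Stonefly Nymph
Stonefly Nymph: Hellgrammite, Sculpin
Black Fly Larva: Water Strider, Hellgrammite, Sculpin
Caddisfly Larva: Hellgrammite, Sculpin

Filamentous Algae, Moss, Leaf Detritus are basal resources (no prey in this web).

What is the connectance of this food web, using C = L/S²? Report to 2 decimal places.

C = 0.17

The web has S = 9 species and L = 14 feeding links.
C = L / S² = 14 / 81 = 0.1728 ≈ 0.17.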